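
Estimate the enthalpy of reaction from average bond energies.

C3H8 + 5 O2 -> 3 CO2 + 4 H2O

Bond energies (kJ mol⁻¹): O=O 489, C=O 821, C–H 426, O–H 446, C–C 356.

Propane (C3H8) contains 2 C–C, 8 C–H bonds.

ΔH ≈ −1929 kJ

Bonds broken (reactants):
  C–C: 2 × 356 = 712
  C–H: 8 × 426 = 3408
  O=O: 5 × 489 = 2445
  Σ(broken) = 6565 kJ
Bonds formed (products):
  C=O: 6 × 821 = 4926
  O–H: 8 × 446 = 3568
  Σ(formed) = 8494 kJ
ΔH = Σ(broken) − Σ(formed) = 6565 − 8494 = −1929 kJ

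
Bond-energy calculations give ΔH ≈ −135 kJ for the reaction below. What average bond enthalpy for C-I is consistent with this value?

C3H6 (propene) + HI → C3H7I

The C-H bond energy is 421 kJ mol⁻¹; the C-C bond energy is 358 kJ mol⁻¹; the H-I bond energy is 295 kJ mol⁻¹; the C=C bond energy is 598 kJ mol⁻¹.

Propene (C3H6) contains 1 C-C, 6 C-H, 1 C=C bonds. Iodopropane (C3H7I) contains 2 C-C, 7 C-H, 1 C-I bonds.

Let D be the C-I bond energy.
Σ(broken) = 1×358 + 6×421 + 1×598 + 1×295 = 3777
Σ(formed) = 2×358 + 7×421 + 1×D = 3663 + D
ΔH = Σ(broken) − Σ(formed) = (3777) − (3663 + D) = +114 − D
Setting this equal to −135 kJ gives D = 249 kJ/mol.

D(C-I) ≈ 249 kJ/mol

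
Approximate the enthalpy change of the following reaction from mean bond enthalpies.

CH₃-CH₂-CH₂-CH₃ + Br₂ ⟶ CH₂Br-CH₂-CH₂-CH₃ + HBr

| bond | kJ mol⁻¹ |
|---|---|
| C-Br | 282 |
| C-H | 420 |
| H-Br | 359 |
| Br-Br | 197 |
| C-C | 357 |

Bonds broken (reactants):
  Br-Br: 1 × 197 = 197
  C-C: 3 × 357 = 1071
  C-H: 10 × 420 = 4200
  Σ(broken) = 5468 kJ
Bonds formed (products):
  C-Br: 1 × 282 = 282
  C-C: 3 × 357 = 1071
  C-H: 9 × 420 = 3780
  H-Br: 1 × 359 = 359
  Σ(formed) = 5492 kJ
ΔH = Σ(broken) − Σ(formed) = 5468 − 5492 = −24 kJ

ΔH ≈ −24 kJ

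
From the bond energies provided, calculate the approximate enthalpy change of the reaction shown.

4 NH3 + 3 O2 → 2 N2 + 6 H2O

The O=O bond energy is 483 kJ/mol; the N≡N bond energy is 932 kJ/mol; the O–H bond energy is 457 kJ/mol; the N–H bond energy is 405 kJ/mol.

Bonds broken (reactants):
  N–H: 12 × 405 = 4860
  O=O: 3 × 483 = 1449
  Σ(broken) = 6309 kJ
Bonds formed (products):
  N≡N: 2 × 932 = 1864
  O–H: 12 × 457 = 5484
  Σ(formed) = 7348 kJ
ΔH = Σ(broken) − Σ(formed) = 6309 − 7348 = −1039 kJ

ΔH ≈ −1039 kJ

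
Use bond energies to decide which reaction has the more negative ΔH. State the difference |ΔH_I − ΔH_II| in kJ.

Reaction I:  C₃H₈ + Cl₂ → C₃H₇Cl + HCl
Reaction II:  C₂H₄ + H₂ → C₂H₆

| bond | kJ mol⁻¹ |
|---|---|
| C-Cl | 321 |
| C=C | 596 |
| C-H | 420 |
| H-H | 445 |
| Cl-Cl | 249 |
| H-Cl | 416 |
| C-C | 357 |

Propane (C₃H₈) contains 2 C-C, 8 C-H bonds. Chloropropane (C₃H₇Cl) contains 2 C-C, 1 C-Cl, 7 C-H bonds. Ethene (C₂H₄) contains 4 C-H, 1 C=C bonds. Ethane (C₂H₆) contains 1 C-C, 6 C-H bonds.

Reaction II, by 88 kJ

Reaction I:
  Bonds broken (reactants):
    C-C: 2 × 357 = 714
    C-H: 8 × 420 = 3360
    Cl-Cl: 1 × 249 = 249
    Σ(broken) = 4323 kJ
  Bonds formed (products):
    C-C: 2 × 357 = 714
    C-Cl: 1 × 321 = 321
    C-H: 7 × 420 = 2940
    H-Cl: 1 × 416 = 416
    Σ(formed) = 4391 kJ
  ΔH_I = 4323 − 4391 = −68 kJ
Reaction II:
  Bonds broken (reactants):
    C-H: 4 × 420 = 1680
    C=C: 1 × 596 = 596
    H-H: 1 × 445 = 445
    Σ(broken) = 2721 kJ
  Bonds formed (products):
    C-C: 1 × 357 = 357
    C-H: 6 × 420 = 2520
    Σ(formed) = 2877 kJ
  ΔH_II = 2721 − 2877 = −156 kJ
ΔH_I − ΔH_II = +88 kJ, so reaction II has the more negative ΔH; |ΔH_I − ΔH_II| = 88 kJ.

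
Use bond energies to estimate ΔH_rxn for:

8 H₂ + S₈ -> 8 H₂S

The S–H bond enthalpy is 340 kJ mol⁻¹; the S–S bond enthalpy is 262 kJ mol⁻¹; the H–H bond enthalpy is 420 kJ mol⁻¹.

Bonds broken (reactants):
  H–H: 8 × 420 = 3360
  S–S: 8 × 262 = 2096
  Σ(broken) = 5456 kJ
Bonds formed (products):
  S–H: 16 × 340 = 5440
  Σ(formed) = 5440 kJ
ΔH = Σ(broken) − Σ(formed) = 5456 − 5440 = +16 kJ

ΔH ≈ +16 kJ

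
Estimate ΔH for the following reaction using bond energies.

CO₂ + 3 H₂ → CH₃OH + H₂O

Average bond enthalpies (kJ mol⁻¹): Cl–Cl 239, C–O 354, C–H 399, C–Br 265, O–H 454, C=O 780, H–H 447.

ΔH ≈ −12 kJ

Bonds broken (reactants):
  C=O: 2 × 780 = 1560
  H–H: 3 × 447 = 1341
  Σ(broken) = 2901 kJ
Bonds formed (products):
  C–H: 3 × 399 = 1197
  C–O: 1 × 354 = 354
  O–H: 3 × 454 = 1362
  Σ(formed) = 2913 kJ
ΔH = Σ(broken) − Σ(formed) = 2901 − 2913 = −12 kJ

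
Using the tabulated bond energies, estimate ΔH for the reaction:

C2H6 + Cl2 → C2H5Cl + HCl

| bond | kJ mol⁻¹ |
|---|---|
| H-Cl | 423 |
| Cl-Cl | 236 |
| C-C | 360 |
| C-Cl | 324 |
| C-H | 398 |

Bonds broken (reactants):
  C-C: 1 × 360 = 360
  C-H: 6 × 398 = 2388
  Cl-Cl: 1 × 236 = 236
  Σ(broken) = 2984 kJ
Bonds formed (products):
  C-C: 1 × 360 = 360
  C-Cl: 1 × 324 = 324
  C-H: 5 × 398 = 1990
  H-Cl: 1 × 423 = 423
  Σ(formed) = 3097 kJ
ΔH = Σ(broken) − Σ(formed) = 2984 − 3097 = −113 kJ

ΔH ≈ −113 kJ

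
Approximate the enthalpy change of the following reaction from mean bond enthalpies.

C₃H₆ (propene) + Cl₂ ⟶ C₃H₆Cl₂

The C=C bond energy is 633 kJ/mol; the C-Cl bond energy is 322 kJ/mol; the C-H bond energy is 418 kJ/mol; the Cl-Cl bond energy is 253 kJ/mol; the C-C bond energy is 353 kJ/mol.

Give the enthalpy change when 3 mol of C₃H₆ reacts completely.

Bonds broken (reactants):
  C-C: 1 × 353 = 353
  C-H: 6 × 418 = 2508
  C=C: 1 × 633 = 633
  Cl-Cl: 1 × 253 = 253
  Σ(broken) = 3747 kJ
Bonds formed (products):
  C-C: 2 × 353 = 706
  C-Cl: 2 × 322 = 644
  C-H: 6 × 418 = 2508
  Σ(formed) = 3858 kJ
ΔH = Σ(broken) − Σ(formed) = 3747 − 3858 = −111 kJ
For 3× the reaction as written: 3 × (−111) = −333 kJ

ΔH = −333 kJ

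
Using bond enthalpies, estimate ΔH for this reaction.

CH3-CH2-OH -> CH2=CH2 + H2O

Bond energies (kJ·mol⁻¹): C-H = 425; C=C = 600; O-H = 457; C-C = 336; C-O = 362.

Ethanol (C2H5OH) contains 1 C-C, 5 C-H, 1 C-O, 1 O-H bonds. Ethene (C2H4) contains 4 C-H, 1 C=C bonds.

Bonds broken (reactants):
  C-C: 1 × 336 = 336
  C-H: 5 × 425 = 2125
  C-O: 1 × 362 = 362
  O-H: 1 × 457 = 457
  Σ(broken) = 3280 kJ
Bonds formed (products):
  C-H: 4 × 425 = 1700
  C=C: 1 × 600 = 600
  O-H: 2 × 457 = 914
  Σ(formed) = 3214 kJ
ΔH = Σ(broken) − Σ(formed) = 3280 − 3214 = +66 kJ

ΔH ≈ +66 kJ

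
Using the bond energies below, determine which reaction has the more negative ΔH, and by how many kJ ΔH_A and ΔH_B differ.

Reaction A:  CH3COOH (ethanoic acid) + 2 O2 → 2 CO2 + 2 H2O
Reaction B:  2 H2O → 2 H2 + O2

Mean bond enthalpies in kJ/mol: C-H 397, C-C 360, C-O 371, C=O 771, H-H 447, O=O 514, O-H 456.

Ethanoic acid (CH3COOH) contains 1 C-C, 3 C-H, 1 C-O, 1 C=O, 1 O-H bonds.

Reaction A:
  Bonds broken (reactants):
    C-C: 1 × 360 = 360
    C-H: 3 × 397 = 1191
    C-O: 1 × 371 = 371
    C=O: 1 × 771 = 771
    O-H: 1 × 456 = 456
    O=O: 2 × 514 = 1028
    Σ(broken) = 4177 kJ
  Bonds formed (products):
    C=O: 4 × 771 = 3084
    O-H: 4 × 456 = 1824
    Σ(formed) = 4908 kJ
  ΔH_A = 4177 − 4908 = −731 kJ
Reaction B:
  Bonds broken (reactants):
    O-H: 4 × 456 = 1824
    Σ(broken) = 1824 kJ
  Bonds formed (products):
    H-H: 2 × 447 = 894
    O=O: 1 × 514 = 514
    Σ(formed) = 1408 kJ
  ΔH_B = 1824 − 1408 = +416 kJ
ΔH_A − ΔH_B = −1147 kJ, so reaction A has the more negative ΔH; |ΔH_A − ΔH_B| = 1147 kJ.

Reaction A, by 1147 kJ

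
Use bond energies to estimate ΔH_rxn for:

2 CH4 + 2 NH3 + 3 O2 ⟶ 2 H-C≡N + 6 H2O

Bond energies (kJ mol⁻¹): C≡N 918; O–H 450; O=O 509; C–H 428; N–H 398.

ΔH ≈ −753 kJ

Bonds broken (reactants):
  C–H: 8 × 428 = 3424
  N–H: 6 × 398 = 2388
  O=O: 3 × 509 = 1527
  Σ(broken) = 7339 kJ
Bonds formed (products):
  C≡N: 2 × 918 = 1836
  C–H: 2 × 428 = 856
  O–H: 12 × 450 = 5400
  Σ(formed) = 8092 kJ
ΔH = Σ(broken) − Σ(formed) = 7339 − 8092 = −753 kJ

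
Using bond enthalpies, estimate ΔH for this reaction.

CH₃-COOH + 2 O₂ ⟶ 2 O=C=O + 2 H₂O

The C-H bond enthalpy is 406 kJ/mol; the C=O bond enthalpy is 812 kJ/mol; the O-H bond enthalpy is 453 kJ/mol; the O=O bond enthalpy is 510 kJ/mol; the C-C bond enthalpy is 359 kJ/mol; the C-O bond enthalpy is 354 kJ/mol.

ΔH ≈ −844 kJ

Bonds broken (reactants):
  C-C: 1 × 359 = 359
  C-H: 3 × 406 = 1218
  C-O: 1 × 354 = 354
  C=O: 1 × 812 = 812
  O-H: 1 × 453 = 453
  O=O: 2 × 510 = 1020
  Σ(broken) = 4216 kJ
Bonds formed (products):
  C=O: 4 × 812 = 3248
  O-H: 4 × 453 = 1812
  Σ(formed) = 5060 kJ
ΔH = Σ(broken) − Σ(formed) = 4216 − 5060 = −844 kJ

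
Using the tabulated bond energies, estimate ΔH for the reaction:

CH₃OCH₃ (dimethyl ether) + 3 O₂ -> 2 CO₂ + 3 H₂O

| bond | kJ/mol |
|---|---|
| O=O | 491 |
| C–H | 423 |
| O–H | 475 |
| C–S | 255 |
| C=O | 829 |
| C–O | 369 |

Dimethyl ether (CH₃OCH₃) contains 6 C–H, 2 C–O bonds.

ΔH ≈ −1417 kJ

Bonds broken (reactants):
  C–H: 6 × 423 = 2538
  C–O: 2 × 369 = 738
  O=O: 3 × 491 = 1473
  Σ(broken) = 4749 kJ
Bonds formed (products):
  C=O: 4 × 829 = 3316
  O–H: 6 × 475 = 2850
  Σ(formed) = 6166 kJ
ΔH = Σ(broken) − Σ(formed) = 4749 − 6166 = −1417 kJ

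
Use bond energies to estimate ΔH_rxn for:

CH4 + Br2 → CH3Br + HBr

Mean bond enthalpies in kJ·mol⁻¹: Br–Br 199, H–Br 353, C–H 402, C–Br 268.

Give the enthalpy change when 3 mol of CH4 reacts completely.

ΔH = −60 kJ

Bonds broken (reactants):
  Br–Br: 1 × 199 = 199
  C–H: 4 × 402 = 1608
  Σ(broken) = 1807 kJ
Bonds formed (products):
  C–Br: 1 × 268 = 268
  C–H: 3 × 402 = 1206
  H–Br: 1 × 353 = 353
  Σ(formed) = 1827 kJ
ΔH = Σ(broken) − Σ(formed) = 1807 − 1827 = −20 kJ
For 3× the reaction as written: 3 × (−20) = −60 kJ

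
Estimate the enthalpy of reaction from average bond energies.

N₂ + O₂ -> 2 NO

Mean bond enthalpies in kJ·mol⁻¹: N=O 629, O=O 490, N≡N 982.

ΔH ≈ +214 kJ

Bonds broken (reactants):
  N≡N: 1 × 982 = 982
  O=O: 1 × 490 = 490
  Σ(broken) = 1472 kJ
Bonds formed (products):
  N=O: 2 × 629 = 1258
  Σ(formed) = 1258 kJ
ΔH = Σ(broken) − Σ(formed) = 1472 − 1258 = +214 kJ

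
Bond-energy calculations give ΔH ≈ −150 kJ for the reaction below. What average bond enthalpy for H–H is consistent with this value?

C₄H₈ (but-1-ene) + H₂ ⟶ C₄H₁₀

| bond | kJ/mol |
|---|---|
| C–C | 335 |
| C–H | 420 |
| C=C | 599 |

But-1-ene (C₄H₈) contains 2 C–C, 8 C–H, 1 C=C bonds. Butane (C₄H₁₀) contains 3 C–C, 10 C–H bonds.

Let D be the H–H bond energy.
Σ(broken) = 2×335 + 8×420 + 1×599 + 1×D = 4629 + D
Σ(formed) = 3×335 + 10×420 = 5205
ΔH = Σ(broken) − Σ(formed) = (4629 + D) − (5205) = −576 + D
Setting this equal to −150 kJ gives D = 426 kJ/mol.

D(H–H) ≈ 426 kJ/mol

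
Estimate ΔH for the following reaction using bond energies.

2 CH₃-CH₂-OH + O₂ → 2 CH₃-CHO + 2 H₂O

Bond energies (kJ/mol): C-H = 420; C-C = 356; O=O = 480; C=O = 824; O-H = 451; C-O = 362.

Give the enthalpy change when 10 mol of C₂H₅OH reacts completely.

Bonds broken (reactants):
  C-C: 2 × 356 = 712
  C-H: 10 × 420 = 4200
  C-O: 2 × 362 = 724
  O-H: 2 × 451 = 902
  O=O: 1 × 480 = 480
  Σ(broken) = 7018 kJ
Bonds formed (products):
  C-C: 2 × 356 = 712
  C-H: 8 × 420 = 3360
  C=O: 2 × 824 = 1648
  O-H: 4 × 451 = 1804
  Σ(formed) = 7524 kJ
ΔH = Σ(broken) − Σ(formed) = 7018 − 7524 = −506 kJ
For 5× the reaction as written: 5 × (−506) = −2530 kJ

ΔH = −2530 kJ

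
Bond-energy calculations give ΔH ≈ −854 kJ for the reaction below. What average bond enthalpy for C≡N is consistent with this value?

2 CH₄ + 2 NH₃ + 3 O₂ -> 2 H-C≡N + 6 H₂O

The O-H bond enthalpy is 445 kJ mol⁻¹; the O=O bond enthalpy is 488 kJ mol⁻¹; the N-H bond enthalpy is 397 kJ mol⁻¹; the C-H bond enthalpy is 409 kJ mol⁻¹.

D(C≡N) ≈ 907 kJ/mol

Let D be the C≡N bond energy.
Σ(broken) = 8×409 + 6×397 + 3×488 = 7118
Σ(formed) = 2×D + 2×409 + 12×445 = 6158 + 2D
ΔH = Σ(broken) − Σ(formed) = (7118) − (6158 + 2D) = +960 − 2D
Setting this equal to −854 kJ gives 2D = 1814, so D = 907 kJ/mol.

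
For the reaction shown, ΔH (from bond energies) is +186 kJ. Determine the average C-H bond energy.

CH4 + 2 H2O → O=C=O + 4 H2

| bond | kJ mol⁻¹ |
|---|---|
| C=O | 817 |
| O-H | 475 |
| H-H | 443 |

Let D be the C-H bond energy.
Σ(broken) = 4×D + 4×475 = 1900 + 4D
Σ(formed) = 2×817 + 4×443 = 3406
ΔH = Σ(broken) − Σ(formed) = (1900 + 4D) − (3406) = −1506 + 4D
Setting this equal to +186 kJ gives 4D = 1692, so D = 423 kJ/mol.

D(C-H) ≈ 423 kJ/mol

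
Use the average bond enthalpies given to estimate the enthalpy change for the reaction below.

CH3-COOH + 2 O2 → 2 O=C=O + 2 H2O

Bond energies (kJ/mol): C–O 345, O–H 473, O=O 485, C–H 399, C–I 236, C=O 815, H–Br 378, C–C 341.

ΔH ≈ −1011 kJ

Bonds broken (reactants):
  C–C: 1 × 341 = 341
  C–H: 3 × 399 = 1197
  C–O: 1 × 345 = 345
  C=O: 1 × 815 = 815
  O–H: 1 × 473 = 473
  O=O: 2 × 485 = 970
  Σ(broken) = 4141 kJ
Bonds formed (products):
  C=O: 4 × 815 = 3260
  O–H: 4 × 473 = 1892
  Σ(formed) = 5152 kJ
ΔH = Σ(broken) − Σ(formed) = 4141 − 5152 = −1011 kJ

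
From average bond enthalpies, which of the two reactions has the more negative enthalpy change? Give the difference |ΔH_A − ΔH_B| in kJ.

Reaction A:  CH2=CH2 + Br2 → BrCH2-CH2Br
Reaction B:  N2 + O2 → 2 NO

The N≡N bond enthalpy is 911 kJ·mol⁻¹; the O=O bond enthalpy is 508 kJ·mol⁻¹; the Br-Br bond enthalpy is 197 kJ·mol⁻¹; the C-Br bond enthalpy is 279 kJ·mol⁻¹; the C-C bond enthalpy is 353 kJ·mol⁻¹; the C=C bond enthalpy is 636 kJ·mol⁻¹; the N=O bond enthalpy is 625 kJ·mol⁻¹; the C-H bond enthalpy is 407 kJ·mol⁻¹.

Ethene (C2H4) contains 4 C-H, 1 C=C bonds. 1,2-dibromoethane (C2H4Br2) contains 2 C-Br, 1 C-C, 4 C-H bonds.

Reaction A:
  Bonds broken (reactants):
    Br-Br: 1 × 197 = 197
    C-H: 4 × 407 = 1628
    C=C: 1 × 636 = 636
    Σ(broken) = 2461 kJ
  Bonds formed (products):
    C-Br: 2 × 279 = 558
    C-C: 1 × 353 = 353
    C-H: 4 × 407 = 1628
    Σ(formed) = 2539 kJ
  ΔH_A = 2461 − 2539 = −78 kJ
Reaction B:
  Bonds broken (reactants):
    N≡N: 1 × 911 = 911
    O=O: 1 × 508 = 508
    Σ(broken) = 1419 kJ
  Bonds formed (products):
    N=O: 2 × 625 = 1250
    Σ(formed) = 1250 kJ
  ΔH_B = 1419 − 1250 = +169 kJ
ΔH_A − ΔH_B = −247 kJ, so reaction A has the more negative ΔH; |ΔH_A − ΔH_B| = 247 kJ.

Reaction A, by 247 kJ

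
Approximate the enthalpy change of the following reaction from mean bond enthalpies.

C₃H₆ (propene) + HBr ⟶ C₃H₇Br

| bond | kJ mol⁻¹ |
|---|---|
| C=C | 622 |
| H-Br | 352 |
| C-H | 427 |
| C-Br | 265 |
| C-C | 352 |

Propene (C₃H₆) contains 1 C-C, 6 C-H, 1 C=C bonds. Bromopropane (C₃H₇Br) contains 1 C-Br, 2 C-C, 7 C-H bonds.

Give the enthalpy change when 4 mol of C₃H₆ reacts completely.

ΔH = −280 kJ

Bonds broken (reactants):
  C-C: 1 × 352 = 352
  C-H: 6 × 427 = 2562
  C=C: 1 × 622 = 622
  H-Br: 1 × 352 = 352
  Σ(broken) = 3888 kJ
Bonds formed (products):
  C-Br: 1 × 265 = 265
  C-C: 2 × 352 = 704
  C-H: 7 × 427 = 2989
  Σ(formed) = 3958 kJ
ΔH = Σ(broken) − Σ(formed) = 3888 − 3958 = −70 kJ
For 4× the reaction as written: 4 × (−70) = −280 kJ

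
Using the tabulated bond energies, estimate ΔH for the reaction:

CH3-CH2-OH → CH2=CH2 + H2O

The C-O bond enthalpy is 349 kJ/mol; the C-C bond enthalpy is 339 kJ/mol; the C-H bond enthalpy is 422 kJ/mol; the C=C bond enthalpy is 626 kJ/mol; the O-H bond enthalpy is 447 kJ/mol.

ΔH ≈ +37 kJ

Bonds broken (reactants):
  C-C: 1 × 339 = 339
  C-H: 5 × 422 = 2110
  C-O: 1 × 349 = 349
  O-H: 1 × 447 = 447
  Σ(broken) = 3245 kJ
Bonds formed (products):
  C-H: 4 × 422 = 1688
  C=C: 1 × 626 = 626
  O-H: 2 × 447 = 894
  Σ(formed) = 3208 kJ
ΔH = Σ(broken) − Σ(formed) = 3245 − 3208 = +37 kJ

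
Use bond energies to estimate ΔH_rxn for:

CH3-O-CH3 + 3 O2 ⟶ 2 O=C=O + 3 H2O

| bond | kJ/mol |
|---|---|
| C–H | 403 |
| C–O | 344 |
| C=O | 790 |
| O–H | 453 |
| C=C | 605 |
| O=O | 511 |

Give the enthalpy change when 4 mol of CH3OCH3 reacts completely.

ΔH = −4956 kJ

Bonds broken (reactants):
  C–H: 6 × 403 = 2418
  C–O: 2 × 344 = 688
  O=O: 3 × 511 = 1533
  Σ(broken) = 4639 kJ
Bonds formed (products):
  C=O: 4 × 790 = 3160
  O–H: 6 × 453 = 2718
  Σ(formed) = 5878 kJ
ΔH = Σ(broken) − Σ(formed) = 4639 − 5878 = −1239 kJ
For 4× the reaction as written: 4 × (−1239) = −4956 kJ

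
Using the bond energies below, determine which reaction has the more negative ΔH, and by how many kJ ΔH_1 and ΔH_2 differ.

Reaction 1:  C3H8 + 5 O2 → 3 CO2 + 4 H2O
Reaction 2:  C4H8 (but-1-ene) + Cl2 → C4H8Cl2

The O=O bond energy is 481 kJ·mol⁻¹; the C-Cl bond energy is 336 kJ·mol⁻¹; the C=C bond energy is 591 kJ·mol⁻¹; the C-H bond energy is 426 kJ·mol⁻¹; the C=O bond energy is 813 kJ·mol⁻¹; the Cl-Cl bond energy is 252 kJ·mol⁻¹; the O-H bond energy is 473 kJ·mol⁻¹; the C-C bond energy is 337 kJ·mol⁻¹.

Reaction 1:
  Bonds broken (reactants):
    C-C: 2 × 337 = 674
    C-H: 8 × 426 = 3408
    O=O: 5 × 481 = 2405
    Σ(broken) = 6487 kJ
  Bonds formed (products):
    C=O: 6 × 813 = 4878
    O-H: 8 × 473 = 3784
    Σ(formed) = 8662 kJ
  ΔH_1 = 6487 − 8662 = −2175 kJ
Reaction 2:
  Bonds broken (reactants):
    C-C: 2 × 337 = 674
    C-H: 8 × 426 = 3408
    C=C: 1 × 591 = 591
    Cl-Cl: 1 × 252 = 252
    Σ(broken) = 4925 kJ
  Bonds formed (products):
    C-C: 3 × 337 = 1011
    C-Cl: 2 × 336 = 672
    C-H: 8 × 426 = 3408
    Σ(formed) = 5091 kJ
  ΔH_2 = 4925 − 5091 = −166 kJ
ΔH_1 − ΔH_2 = −2009 kJ, so reaction 1 has the more negative ΔH; |ΔH_1 − ΔH_2| = 2009 kJ.

Reaction 1, by 2009 kJ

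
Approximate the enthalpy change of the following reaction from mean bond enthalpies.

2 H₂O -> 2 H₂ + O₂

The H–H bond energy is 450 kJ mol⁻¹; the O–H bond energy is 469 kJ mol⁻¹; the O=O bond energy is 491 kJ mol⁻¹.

Bonds broken (reactants):
  O–H: 4 × 469 = 1876
  Σ(broken) = 1876 kJ
Bonds formed (products):
  H–H: 2 × 450 = 900
  O=O: 1 × 491 = 491
  Σ(formed) = 1391 kJ
ΔH = Σ(broken) − Σ(formed) = 1876 − 1391 = +485 kJ

ΔH ≈ +485 kJ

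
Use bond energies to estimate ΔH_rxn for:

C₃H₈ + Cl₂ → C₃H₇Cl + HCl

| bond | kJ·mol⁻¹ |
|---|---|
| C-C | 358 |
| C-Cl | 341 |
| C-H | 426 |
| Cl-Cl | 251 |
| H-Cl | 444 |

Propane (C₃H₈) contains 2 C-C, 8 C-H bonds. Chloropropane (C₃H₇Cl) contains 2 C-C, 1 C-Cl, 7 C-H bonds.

ΔH ≈ −108 kJ

Bonds broken (reactants):
  C-C: 2 × 358 = 716
  C-H: 8 × 426 = 3408
  Cl-Cl: 1 × 251 = 251
  Σ(broken) = 4375 kJ
Bonds formed (products):
  C-C: 2 × 358 = 716
  C-Cl: 1 × 341 = 341
  C-H: 7 × 426 = 2982
  H-Cl: 1 × 444 = 444
  Σ(formed) = 4483 kJ
ΔH = Σ(broken) − Σ(formed) = 4375 − 4483 = −108 kJ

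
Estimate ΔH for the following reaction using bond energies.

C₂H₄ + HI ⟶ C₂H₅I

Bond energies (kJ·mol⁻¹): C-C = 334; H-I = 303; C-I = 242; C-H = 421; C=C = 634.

ΔH ≈ −60 kJ

Bonds broken (reactants):
  C-H: 4 × 421 = 1684
  C=C: 1 × 634 = 634
  H-I: 1 × 303 = 303
  Σ(broken) = 2621 kJ
Bonds formed (products):
  C-C: 1 × 334 = 334
  C-H: 5 × 421 = 2105
  C-I: 1 × 242 = 242
  Σ(formed) = 2681 kJ
ΔH = Σ(broken) − Σ(formed) = 2621 − 2681 = −60 kJ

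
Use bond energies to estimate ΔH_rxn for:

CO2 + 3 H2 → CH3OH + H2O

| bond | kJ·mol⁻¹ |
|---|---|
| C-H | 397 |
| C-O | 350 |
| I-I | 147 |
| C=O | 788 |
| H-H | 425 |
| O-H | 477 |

ΔH ≈ −121 kJ

Bonds broken (reactants):
  C=O: 2 × 788 = 1576
  H-H: 3 × 425 = 1275
  Σ(broken) = 2851 kJ
Bonds formed (products):
  C-H: 3 × 397 = 1191
  C-O: 1 × 350 = 350
  O-H: 3 × 477 = 1431
  Σ(formed) = 2972 kJ
ΔH = Σ(broken) − Σ(formed) = 2851 − 2972 = −121 kJ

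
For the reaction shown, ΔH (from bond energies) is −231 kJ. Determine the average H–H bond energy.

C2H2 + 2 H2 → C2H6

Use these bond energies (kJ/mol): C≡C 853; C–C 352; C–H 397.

Let D be the H–H bond energy.
Σ(broken) = 1×853 + 2×397 + 2×D = 1647 + 2D
Σ(formed) = 1×352 + 6×397 = 2734
ΔH = Σ(broken) − Σ(formed) = (1647 + 2D) − (2734) = −1087 + 2D
Setting this equal to −231 kJ gives 2D = 856, so D = 428 kJ/mol.

D(H–H) ≈ 428 kJ/mol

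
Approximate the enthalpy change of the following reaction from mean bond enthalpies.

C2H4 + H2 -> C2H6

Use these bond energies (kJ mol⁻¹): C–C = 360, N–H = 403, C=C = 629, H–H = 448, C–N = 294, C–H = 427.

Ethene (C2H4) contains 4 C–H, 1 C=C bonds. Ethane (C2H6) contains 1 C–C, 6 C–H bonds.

ΔH ≈ −137 kJ

Bonds broken (reactants):
  C–H: 4 × 427 = 1708
  C=C: 1 × 629 = 629
  H–H: 1 × 448 = 448
  Σ(broken) = 2785 kJ
Bonds formed (products):
  C–C: 1 × 360 = 360
  C–H: 6 × 427 = 2562
  Σ(formed) = 2922 kJ
ΔH = Σ(broken) − Σ(formed) = 2785 − 2922 = −137 kJ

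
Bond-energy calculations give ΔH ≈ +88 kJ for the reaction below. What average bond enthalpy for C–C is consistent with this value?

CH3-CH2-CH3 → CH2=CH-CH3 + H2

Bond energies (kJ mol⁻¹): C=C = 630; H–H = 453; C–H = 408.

D(C–C) ≈ 355 kJ/mol

Let D be the C–C bond energy.
Σ(broken) = 2×D + 8×408 = 3264 + 2D
Σ(formed) = 1×D + 6×408 + 1×630 + 1×453 = 3531 + D
ΔH = Σ(broken) − Σ(formed) = (3264 + 2D) − (3531 + D) = −267 + D
Setting this equal to +88 kJ gives D = 355 kJ/mol.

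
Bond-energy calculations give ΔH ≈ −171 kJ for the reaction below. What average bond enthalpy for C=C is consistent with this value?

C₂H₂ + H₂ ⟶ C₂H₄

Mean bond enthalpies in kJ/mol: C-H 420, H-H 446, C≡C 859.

D(C=C) ≈ 636 kJ/mol

Let D be the C=C bond energy.
Σ(broken) = 1×859 + 2×420 + 1×446 = 2145
Σ(formed) = 4×420 + 1×D = 1680 + D
ΔH = Σ(broken) − Σ(formed) = (2145) − (1680 + D) = +465 − D
Setting this equal to −171 kJ gives D = 636 kJ/mol.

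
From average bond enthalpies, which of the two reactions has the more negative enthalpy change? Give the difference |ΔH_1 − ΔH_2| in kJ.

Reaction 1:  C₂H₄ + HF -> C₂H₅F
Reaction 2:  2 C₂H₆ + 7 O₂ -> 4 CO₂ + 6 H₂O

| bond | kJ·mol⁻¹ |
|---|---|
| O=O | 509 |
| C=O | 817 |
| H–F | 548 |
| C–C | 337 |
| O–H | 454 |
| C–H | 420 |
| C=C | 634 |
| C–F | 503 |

Reaction 1:
  Bonds broken (reactants):
    C–H: 4 × 420 = 1680
    C=C: 1 × 634 = 634
    H–F: 1 × 548 = 548
    Σ(broken) = 2862 kJ
  Bonds formed (products):
    C–C: 1 × 337 = 337
    C–F: 1 × 503 = 503
    C–H: 5 × 420 = 2100
    Σ(formed) = 2940 kJ
  ΔH_1 = 2862 − 2940 = −78 kJ
Reaction 2:
  Bonds broken (reactants):
    C–C: 2 × 337 = 674
    C–H: 12 × 420 = 5040
    O=O: 7 × 509 = 3563
    Σ(broken) = 9277 kJ
  Bonds formed (products):
    C=O: 8 × 817 = 6536
    O–H: 12 × 454 = 5448
    Σ(formed) = 11984 kJ
  ΔH_2 = 9277 − 11984 = −2707 kJ
ΔH_1 − ΔH_2 = +2629 kJ, so reaction 2 has the more negative ΔH; |ΔH_1 − ΔH_2| = 2629 kJ.

Reaction 2, by 2629 kJ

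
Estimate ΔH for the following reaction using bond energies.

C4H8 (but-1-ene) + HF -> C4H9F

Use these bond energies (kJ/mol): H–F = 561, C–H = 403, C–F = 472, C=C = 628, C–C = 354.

ΔH ≈ −40 kJ

Bonds broken (reactants):
  C–C: 2 × 354 = 708
  C–H: 8 × 403 = 3224
  C=C: 1 × 628 = 628
  H–F: 1 × 561 = 561
  Σ(broken) = 5121 kJ
Bonds formed (products):
  C–C: 3 × 354 = 1062
  C–F: 1 × 472 = 472
  C–H: 9 × 403 = 3627
  Σ(formed) = 5161 kJ
ΔH = Σ(broken) − Σ(formed) = 5121 − 5161 = −40 kJ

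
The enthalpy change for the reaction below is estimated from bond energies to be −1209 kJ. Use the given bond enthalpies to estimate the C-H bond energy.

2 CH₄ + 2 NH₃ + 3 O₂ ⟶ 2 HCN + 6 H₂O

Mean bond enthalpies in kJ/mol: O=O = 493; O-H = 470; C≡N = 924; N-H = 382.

Let D be the C-H bond energy.
Σ(broken) = 8×D + 6×382 + 3×493 = 3771 + 8D
Σ(formed) = 2×924 + 2×D + 12×470 = 7488 + 2D
ΔH = Σ(broken) − Σ(formed) = (3771 + 8D) − (7488 + 2D) = −3717 + 6D
Setting this equal to −1209 kJ gives 6D = 2508, so D = 418 kJ/mol.

D(C-H) ≈ 418 kJ/mol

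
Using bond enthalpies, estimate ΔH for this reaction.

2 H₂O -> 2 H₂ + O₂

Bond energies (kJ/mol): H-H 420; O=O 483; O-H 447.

ΔH ≈ +465 kJ

Bonds broken (reactants):
  O-H: 4 × 447 = 1788
  Σ(broken) = 1788 kJ
Bonds formed (products):
  H-H: 2 × 420 = 840
  O=O: 1 × 483 = 483
  Σ(formed) = 1323 kJ
ΔH = Σ(broken) − Σ(formed) = 1788 − 1323 = +465 kJ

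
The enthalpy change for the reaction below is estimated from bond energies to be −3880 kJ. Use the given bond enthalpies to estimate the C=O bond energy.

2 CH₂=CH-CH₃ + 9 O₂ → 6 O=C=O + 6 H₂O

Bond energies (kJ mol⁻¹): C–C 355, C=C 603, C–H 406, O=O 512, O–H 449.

D(C=O) ≈ 824 kJ/mol

Let D be the C=O bond energy.
Σ(broken) = 2×355 + 12×406 + 2×603 + 9×512 = 11396
Σ(formed) = 12×D + 12×449 = 5388 + 12D
ΔH = Σ(broken) − Σ(formed) = (11396) − (5388 + 12D) = +6008 − 12D
Setting this equal to −3880 kJ gives 12D = 9888, so D = 824 kJ/mol.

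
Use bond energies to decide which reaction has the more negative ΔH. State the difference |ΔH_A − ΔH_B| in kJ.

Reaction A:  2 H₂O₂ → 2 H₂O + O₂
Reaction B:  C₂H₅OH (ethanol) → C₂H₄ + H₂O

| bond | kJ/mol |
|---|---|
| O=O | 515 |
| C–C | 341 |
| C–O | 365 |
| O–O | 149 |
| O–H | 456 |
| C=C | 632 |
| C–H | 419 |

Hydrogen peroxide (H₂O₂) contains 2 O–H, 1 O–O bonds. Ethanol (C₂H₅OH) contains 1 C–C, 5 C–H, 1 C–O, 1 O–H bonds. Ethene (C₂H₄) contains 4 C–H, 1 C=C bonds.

Reaction A, by 254 kJ

Reaction A:
  Bonds broken (reactants):
    O–H: 4 × 456 = 1824
    O–O: 2 × 149 = 298
    Σ(broken) = 2122 kJ
  Bonds formed (products):
    O–H: 4 × 456 = 1824
    O=O: 1 × 515 = 515
    Σ(formed) = 2339 kJ
  ΔH_A = 2122 − 2339 = −217 kJ
Reaction B:
  Bonds broken (reactants):
    C–C: 1 × 341 = 341
    C–H: 5 × 419 = 2095
    C–O: 1 × 365 = 365
    O–H: 1 × 456 = 456
    Σ(broken) = 3257 kJ
  Bonds formed (products):
    C–H: 4 × 419 = 1676
    C=C: 1 × 632 = 632
    O–H: 2 × 456 = 912
    Σ(formed) = 3220 kJ
  ΔH_B = 3257 − 3220 = +37 kJ
ΔH_A − ΔH_B = −254 kJ, so reaction A has the more negative ΔH; |ΔH_A − ΔH_B| = 254 kJ.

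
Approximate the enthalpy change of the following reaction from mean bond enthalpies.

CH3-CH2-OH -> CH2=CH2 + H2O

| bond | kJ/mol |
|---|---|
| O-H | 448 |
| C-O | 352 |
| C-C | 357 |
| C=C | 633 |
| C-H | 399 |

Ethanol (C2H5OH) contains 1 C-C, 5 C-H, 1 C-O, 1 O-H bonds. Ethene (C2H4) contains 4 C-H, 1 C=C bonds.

ΔH ≈ +27 kJ

Bonds broken (reactants):
  C-C: 1 × 357 = 357
  C-H: 5 × 399 = 1995
  C-O: 1 × 352 = 352
  O-H: 1 × 448 = 448
  Σ(broken) = 3152 kJ
Bonds formed (products):
  C-H: 4 × 399 = 1596
  C=C: 1 × 633 = 633
  O-H: 2 × 448 = 896
  Σ(formed) = 3125 kJ
ΔH = Σ(broken) − Σ(formed) = 3152 − 3125 = +27 kJ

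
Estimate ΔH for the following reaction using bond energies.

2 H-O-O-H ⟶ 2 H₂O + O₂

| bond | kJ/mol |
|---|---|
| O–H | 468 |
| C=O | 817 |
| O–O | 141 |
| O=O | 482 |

ΔH ≈ −200 kJ

Bonds broken (reactants):
  O–H: 4 × 468 = 1872
  O–O: 2 × 141 = 282
  Σ(broken) = 2154 kJ
Bonds formed (products):
  O–H: 4 × 468 = 1872
  O=O: 1 × 482 = 482
  Σ(formed) = 2354 kJ
ΔH = Σ(broken) − Σ(formed) = 2154 − 2354 = −200 kJ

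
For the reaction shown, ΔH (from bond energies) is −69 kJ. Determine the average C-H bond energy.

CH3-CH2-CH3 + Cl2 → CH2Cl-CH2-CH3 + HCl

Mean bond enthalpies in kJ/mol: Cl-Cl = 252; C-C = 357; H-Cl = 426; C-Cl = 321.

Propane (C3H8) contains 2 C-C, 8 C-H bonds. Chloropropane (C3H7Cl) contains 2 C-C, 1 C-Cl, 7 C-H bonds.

D(C-H) ≈ 426 kJ/mol

Let D be the C-H bond energy.
Σ(broken) = 2×357 + 8×D + 1×252 = 966 + 8D
Σ(formed) = 2×357 + 1×321 + 7×D + 1×426 = 1461 + 7D
ΔH = Σ(broken) − Σ(formed) = (966 + 8D) − (1461 + 7D) = −495 + D
Setting this equal to −69 kJ gives D = 426 kJ/mol.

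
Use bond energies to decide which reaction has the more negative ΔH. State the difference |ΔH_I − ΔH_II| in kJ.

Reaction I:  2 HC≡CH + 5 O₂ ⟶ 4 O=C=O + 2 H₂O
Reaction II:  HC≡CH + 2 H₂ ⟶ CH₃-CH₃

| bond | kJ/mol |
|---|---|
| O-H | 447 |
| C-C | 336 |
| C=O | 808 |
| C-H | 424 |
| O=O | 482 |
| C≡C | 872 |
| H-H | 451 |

Reaction I:
  Bonds broken (reactants):
    C≡C: 2 × 872 = 1744
    C-H: 4 × 424 = 1696
    O=O: 5 × 482 = 2410
    Σ(broken) = 5850 kJ
  Bonds formed (products):
    C=O: 8 × 808 = 6464
    O-H: 4 × 447 = 1788
    Σ(formed) = 8252 kJ
  ΔH_I = 5850 − 8252 = −2402 kJ
Reaction II:
  Bonds broken (reactants):
    C≡C: 1 × 872 = 872
    C-H: 2 × 424 = 848
    H-H: 2 × 451 = 902
    Σ(broken) = 2622 kJ
  Bonds formed (products):
    C-C: 1 × 336 = 336
    C-H: 6 × 424 = 2544
    Σ(formed) = 2880 kJ
  ΔH_II = 2622 − 2880 = −258 kJ
ΔH_I − ΔH_II = −2144 kJ, so reaction I has the more negative ΔH; |ΔH_I − ΔH_II| = 2144 kJ.

Reaction I, by 2144 kJ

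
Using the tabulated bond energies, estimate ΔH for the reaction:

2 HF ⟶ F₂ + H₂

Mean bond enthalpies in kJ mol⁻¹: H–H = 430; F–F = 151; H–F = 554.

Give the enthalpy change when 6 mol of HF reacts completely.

ΔH = +1581 kJ

Bonds broken (reactants):
  H–F: 2 × 554 = 1108
  Σ(broken) = 1108 kJ
Bonds formed (products):
  F–F: 1 × 151 = 151
  H–H: 1 × 430 = 430
  Σ(formed) = 581 kJ
ΔH = Σ(broken) − Σ(formed) = 1108 − 581 = +527 kJ
For 3× the reaction as written: 3 × (+527) = +1581 kJ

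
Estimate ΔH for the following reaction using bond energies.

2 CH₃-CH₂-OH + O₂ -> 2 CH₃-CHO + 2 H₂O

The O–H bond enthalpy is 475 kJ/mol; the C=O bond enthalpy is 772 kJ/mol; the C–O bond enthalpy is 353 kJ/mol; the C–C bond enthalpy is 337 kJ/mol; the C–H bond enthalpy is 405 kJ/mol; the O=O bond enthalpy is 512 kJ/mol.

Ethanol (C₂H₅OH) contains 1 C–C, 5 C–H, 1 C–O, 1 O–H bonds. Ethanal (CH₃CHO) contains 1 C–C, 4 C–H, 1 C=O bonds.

ΔH ≈ −466 kJ

Bonds broken (reactants):
  C–C: 2 × 337 = 674
  C–H: 10 × 405 = 4050
  C–O: 2 × 353 = 706
  O–H: 2 × 475 = 950
  O=O: 1 × 512 = 512
  Σ(broken) = 6892 kJ
Bonds formed (products):
  C–C: 2 × 337 = 674
  C–H: 8 × 405 = 3240
  C=O: 2 × 772 = 1544
  O–H: 4 × 475 = 1900
  Σ(formed) = 7358 kJ
ΔH = Σ(broken) − Σ(formed) = 6892 − 7358 = −466 kJ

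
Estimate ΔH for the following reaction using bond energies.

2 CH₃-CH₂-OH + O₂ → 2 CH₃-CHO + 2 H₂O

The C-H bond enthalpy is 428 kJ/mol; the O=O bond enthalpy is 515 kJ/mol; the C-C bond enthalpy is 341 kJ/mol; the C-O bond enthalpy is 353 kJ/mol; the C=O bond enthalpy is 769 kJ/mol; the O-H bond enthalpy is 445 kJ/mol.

ΔH ≈ −351 kJ

Bonds broken (reactants):
  C-C: 2 × 341 = 682
  C-H: 10 × 428 = 4280
  C-O: 2 × 353 = 706
  O-H: 2 × 445 = 890
  O=O: 1 × 515 = 515
  Σ(broken) = 7073 kJ
Bonds formed (products):
  C-C: 2 × 341 = 682
  C-H: 8 × 428 = 3424
  C=O: 2 × 769 = 1538
  O-H: 4 × 445 = 1780
  Σ(formed) = 7424 kJ
ΔH = Σ(broken) − Σ(formed) = 7073 − 7424 = −351 kJ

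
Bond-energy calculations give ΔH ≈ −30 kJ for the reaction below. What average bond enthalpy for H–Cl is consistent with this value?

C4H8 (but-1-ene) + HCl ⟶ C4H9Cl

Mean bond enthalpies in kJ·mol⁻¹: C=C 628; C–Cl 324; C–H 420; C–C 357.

D(H–Cl) ≈ 443 kJ/mol

Let D be the H–Cl bond energy.
Σ(broken) = 2×357 + 8×420 + 1×628 + 1×D = 4702 + D
Σ(formed) = 3×357 + 1×324 + 9×420 = 5175
ΔH = Σ(broken) − Σ(formed) = (4702 + D) − (5175) = −473 + D
Setting this equal to −30 kJ gives D = 443 kJ/mol.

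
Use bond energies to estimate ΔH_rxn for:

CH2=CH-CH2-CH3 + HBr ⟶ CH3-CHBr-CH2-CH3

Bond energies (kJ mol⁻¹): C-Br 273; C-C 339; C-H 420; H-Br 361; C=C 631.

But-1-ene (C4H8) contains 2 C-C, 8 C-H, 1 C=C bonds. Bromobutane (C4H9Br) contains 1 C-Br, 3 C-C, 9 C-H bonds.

ΔH ≈ −40 kJ

Bonds broken (reactants):
  C-C: 2 × 339 = 678
  C-H: 8 × 420 = 3360
  C=C: 1 × 631 = 631
  H-Br: 1 × 361 = 361
  Σ(broken) = 5030 kJ
Bonds formed (products):
  C-Br: 1 × 273 = 273
  C-C: 3 × 339 = 1017
  C-H: 9 × 420 = 3780
  Σ(formed) = 5070 kJ
ΔH = Σ(broken) − Σ(formed) = 5030 − 5070 = −40 kJ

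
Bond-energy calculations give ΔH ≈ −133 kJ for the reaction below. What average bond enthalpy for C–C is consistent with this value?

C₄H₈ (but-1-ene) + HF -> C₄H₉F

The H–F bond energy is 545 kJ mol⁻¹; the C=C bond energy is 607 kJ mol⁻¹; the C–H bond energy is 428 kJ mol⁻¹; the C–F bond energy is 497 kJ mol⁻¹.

Let D be the C–C bond energy.
Σ(broken) = 2×D + 8×428 + 1×607 + 1×545 = 4576 + 2D
Σ(formed) = 3×D + 1×497 + 9×428 = 4349 + 3D
ΔH = Σ(broken) − Σ(formed) = (4576 + 2D) − (4349 + 3D) = +227 − D
Setting this equal to −133 kJ gives D = 360 kJ/mol.

D(C–C) ≈ 360 kJ/mol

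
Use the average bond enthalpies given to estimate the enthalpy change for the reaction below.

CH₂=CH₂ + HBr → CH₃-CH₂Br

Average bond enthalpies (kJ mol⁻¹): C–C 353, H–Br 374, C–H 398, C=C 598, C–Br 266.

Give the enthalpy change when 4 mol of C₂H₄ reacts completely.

Bonds broken (reactants):
  C–H: 4 × 398 = 1592
  C=C: 1 × 598 = 598
  H–Br: 1 × 374 = 374
  Σ(broken) = 2564 kJ
Bonds formed (products):
  C–Br: 1 × 266 = 266
  C–C: 1 × 353 = 353
  C–H: 5 × 398 = 1990
  Σ(formed) = 2609 kJ
ΔH = Σ(broken) − Σ(formed) = 2564 − 2609 = −45 kJ
For 4× the reaction as written: 4 × (−45) = −180 kJ

ΔH = −180 kJ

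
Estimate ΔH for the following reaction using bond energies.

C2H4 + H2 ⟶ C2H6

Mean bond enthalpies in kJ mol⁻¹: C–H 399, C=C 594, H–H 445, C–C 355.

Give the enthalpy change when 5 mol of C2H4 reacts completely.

ΔH = −570 kJ

Bonds broken (reactants):
  C–H: 4 × 399 = 1596
  C=C: 1 × 594 = 594
  H–H: 1 × 445 = 445
  Σ(broken) = 2635 kJ
Bonds formed (products):
  C–C: 1 × 355 = 355
  C–H: 6 × 399 = 2394
  Σ(formed) = 2749 kJ
ΔH = Σ(broken) − Σ(formed) = 2635 − 2749 = −114 kJ
For 5× the reaction as written: 5 × (−114) = −570 kJ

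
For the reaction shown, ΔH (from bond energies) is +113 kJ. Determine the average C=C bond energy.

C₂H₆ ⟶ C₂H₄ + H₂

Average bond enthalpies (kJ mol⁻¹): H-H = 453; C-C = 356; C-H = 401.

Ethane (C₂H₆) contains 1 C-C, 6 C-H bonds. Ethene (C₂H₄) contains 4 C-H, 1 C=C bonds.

Let D be the C=C bond energy.
Σ(broken) = 1×356 + 6×401 = 2762
Σ(formed) = 4×401 + 1×D + 1×453 = 2057 + D
ΔH = Σ(broken) − Σ(formed) = (2762) − (2057 + D) = +705 − D
Setting this equal to +113 kJ gives D = 592 kJ/mol.

D(C=C) ≈ 592 kJ/mol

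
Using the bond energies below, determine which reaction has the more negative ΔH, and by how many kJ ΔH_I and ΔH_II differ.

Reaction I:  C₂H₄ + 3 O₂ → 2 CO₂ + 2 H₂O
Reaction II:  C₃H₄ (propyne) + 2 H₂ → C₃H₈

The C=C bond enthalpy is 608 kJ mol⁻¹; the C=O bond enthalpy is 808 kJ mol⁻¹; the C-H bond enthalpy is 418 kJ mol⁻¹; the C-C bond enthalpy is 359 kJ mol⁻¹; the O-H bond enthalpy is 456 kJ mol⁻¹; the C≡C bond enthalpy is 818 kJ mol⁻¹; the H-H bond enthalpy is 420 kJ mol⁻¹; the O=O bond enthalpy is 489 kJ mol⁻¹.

Reaction I:
  Bonds broken (reactants):
    C-H: 4 × 418 = 1672
    C=C: 1 × 608 = 608
    O=O: 3 × 489 = 1467
    Σ(broken) = 3747 kJ
  Bonds formed (products):
    C=O: 4 × 808 = 3232
    O-H: 4 × 456 = 1824
    Σ(formed) = 5056 kJ
  ΔH_I = 3747 − 5056 = −1309 kJ
Reaction II:
  Bonds broken (reactants):
    C≡C: 1 × 818 = 818
    C-C: 1 × 359 = 359
    C-H: 4 × 418 = 1672
    H-H: 2 × 420 = 840
    Σ(broken) = 3689 kJ
  Bonds formed (products):
    C-C: 2 × 359 = 718
    C-H: 8 × 418 = 3344
    Σ(formed) = 4062 kJ
  ΔH_II = 3689 − 4062 = −373 kJ
ΔH_I − ΔH_II = −936 kJ, so reaction I has the more negative ΔH; |ΔH_I − ΔH_II| = 936 kJ.

Reaction I, by 936 kJ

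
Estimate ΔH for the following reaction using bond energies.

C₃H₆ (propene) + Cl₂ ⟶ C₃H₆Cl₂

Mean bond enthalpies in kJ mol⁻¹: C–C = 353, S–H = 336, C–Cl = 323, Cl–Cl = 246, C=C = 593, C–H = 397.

ΔH ≈ −160 kJ

Bonds broken (reactants):
  C–C: 1 × 353 = 353
  C–H: 6 × 397 = 2382
  C=C: 1 × 593 = 593
  Cl–Cl: 1 × 246 = 246
  Σ(broken) = 3574 kJ
Bonds formed (products):
  C–C: 2 × 353 = 706
  C–Cl: 2 × 323 = 646
  C–H: 6 × 397 = 2382
  Σ(formed) = 3734 kJ
ΔH = Σ(broken) − Σ(formed) = 3574 − 3734 = −160 kJ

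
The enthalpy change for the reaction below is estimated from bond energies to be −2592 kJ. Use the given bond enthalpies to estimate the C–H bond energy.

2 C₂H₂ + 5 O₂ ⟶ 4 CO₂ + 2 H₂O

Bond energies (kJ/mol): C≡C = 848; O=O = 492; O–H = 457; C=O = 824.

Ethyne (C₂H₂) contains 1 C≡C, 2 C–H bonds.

Let D be the C–H bond energy.
Σ(broken) = 2×848 + 4×D + 5×492 = 4156 + 4D
Σ(formed) = 8×824 + 4×457 = 8420
ΔH = Σ(broken) − Σ(formed) = (4156 + 4D) − (8420) = −4264 + 4D
Setting this equal to −2592 kJ gives 4D = 1672, so D = 418 kJ/mol.

D(C–H) ≈ 418 kJ/mol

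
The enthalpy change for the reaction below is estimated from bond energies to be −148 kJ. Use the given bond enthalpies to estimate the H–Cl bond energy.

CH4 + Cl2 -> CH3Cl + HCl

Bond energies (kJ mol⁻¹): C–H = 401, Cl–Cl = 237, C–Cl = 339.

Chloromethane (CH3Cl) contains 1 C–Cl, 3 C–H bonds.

D(H–Cl) ≈ 447 kJ/mol

Let D be the H–Cl bond energy.
Σ(broken) = 4×401 + 1×237 = 1841
Σ(formed) = 1×339 + 3×401 + 1×D = 1542 + D
ΔH = Σ(broken) − Σ(formed) = (1841) − (1542 + D) = +299 − D
Setting this equal to −148 kJ gives D = 447 kJ/mol.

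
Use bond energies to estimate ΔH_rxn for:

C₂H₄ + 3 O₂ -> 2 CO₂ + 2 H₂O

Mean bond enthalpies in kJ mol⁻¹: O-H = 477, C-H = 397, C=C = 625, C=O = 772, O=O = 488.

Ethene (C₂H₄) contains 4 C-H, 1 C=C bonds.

ΔH ≈ −1319 kJ

Bonds broken (reactants):
  C-H: 4 × 397 = 1588
  C=C: 1 × 625 = 625
  O=O: 3 × 488 = 1464
  Σ(broken) = 3677 kJ
Bonds formed (products):
  C=O: 4 × 772 = 3088
  O-H: 4 × 477 = 1908
  Σ(formed) = 4996 kJ
ΔH = Σ(broken) − Σ(formed) = 3677 − 4996 = −1319 kJ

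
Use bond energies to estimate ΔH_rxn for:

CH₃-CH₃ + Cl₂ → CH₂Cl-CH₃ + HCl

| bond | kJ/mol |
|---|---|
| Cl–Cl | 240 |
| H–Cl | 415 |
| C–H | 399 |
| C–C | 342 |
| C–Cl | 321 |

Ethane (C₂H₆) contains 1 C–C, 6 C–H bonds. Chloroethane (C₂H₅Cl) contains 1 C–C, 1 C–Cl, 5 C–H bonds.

ΔH ≈ −97 kJ

Bonds broken (reactants):
  C–C: 1 × 342 = 342
  C–H: 6 × 399 = 2394
  Cl–Cl: 1 × 240 = 240
  Σ(broken) = 2976 kJ
Bonds formed (products):
  C–C: 1 × 342 = 342
  C–Cl: 1 × 321 = 321
  C–H: 5 × 399 = 1995
  H–Cl: 1 × 415 = 415
  Σ(formed) = 3073 kJ
ΔH = Σ(broken) − Σ(formed) = 2976 − 3073 = −97 kJ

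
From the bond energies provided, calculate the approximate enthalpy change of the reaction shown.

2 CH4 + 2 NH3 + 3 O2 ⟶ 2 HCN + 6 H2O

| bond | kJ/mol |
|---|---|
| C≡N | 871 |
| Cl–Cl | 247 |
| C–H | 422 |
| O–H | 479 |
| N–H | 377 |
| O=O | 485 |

ΔH ≈ −1241 kJ

Bonds broken (reactants):
  C–H: 8 × 422 = 3376
  N–H: 6 × 377 = 2262
  O=O: 3 × 485 = 1455
  Σ(broken) = 7093 kJ
Bonds formed (products):
  C≡N: 2 × 871 = 1742
  C–H: 2 × 422 = 844
  O–H: 12 × 479 = 5748
  Σ(formed) = 8334 kJ
ΔH = Σ(broken) − Σ(formed) = 7093 − 8334 = −1241 kJ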